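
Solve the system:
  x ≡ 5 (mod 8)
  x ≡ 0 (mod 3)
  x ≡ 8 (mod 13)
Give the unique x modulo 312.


Moduli 8, 3, 13 are pairwise coprime; by CRT there is a unique solution modulo M = 8 · 3 · 13 = 312.
Solve pairwise, accumulating the modulus:
  Start with x ≡ 5 (mod 8).
  Combine with x ≡ 0 (mod 3): since gcd(8, 3) = 1, we get a unique residue mod 24.
    Write x = 5 + 8·t and substitute into x ≡ 0 (mod 3): 8·t ≡ 0 − 5 = -5 (mod 3).
    Reduce coefficients mod 3: 2·t ≡ 1 (mod 3).
    The inverse of 2 mod 3 is 2 (since 2·2 = 4 = 1·3 + 1), so t ≡ 2·1 = 2 ≡ 2 (mod 3).
    Then x = 5 + 8·2 = 21, valid modulo lcm(8, 3) = 24: x ≡ 21 (mod 24).
  Combine with x ≡ 8 (mod 13): since gcd(24, 13) = 1, we get a unique residue mod 312.
    Write x = 21 + 24·t and substitute into x ≡ 8 (mod 13): 24·t ≡ 8 − 21 = -13 (mod 13).
    Reduce coefficients mod 13: 11·t ≡ 0 (mod 13).
    The inverse of 11 mod 13 is 6 (since 11·6 = 66 = 5·13 + 1), so t ≡ 6·0 = 0 ≡ 0 (mod 13).
    Then x = 21 + 24·0 = 21, valid modulo lcm(24, 13) = 312: x ≡ 21 (mod 312).
Verify: 21 mod 8 = 5 ✓, 21 mod 3 = 0 ✓, 21 mod 13 = 8 ✓.

x ≡ 21 (mod 312).


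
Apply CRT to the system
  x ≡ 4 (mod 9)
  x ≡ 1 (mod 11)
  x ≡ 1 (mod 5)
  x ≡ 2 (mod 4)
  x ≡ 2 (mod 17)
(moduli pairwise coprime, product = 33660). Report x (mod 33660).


Product of moduli M = 9 · 11 · 5 · 4 · 17 = 33660.
Merge one congruence at a time:
  Start: x ≡ 4 (mod 9).
  Combine with x ≡ 1 (mod 11); new modulus lcm = 99.
    Write x = 4 + 9·t and substitute into x ≡ 1 (mod 11): 9·t ≡ 1 − 4 = -3 (mod 11).
    Reduce coefficients mod 11: 9·t ≡ 8 (mod 11).
    The inverse of 9 mod 11 is 5 (since 9·5 = 45 = 4·11 + 1), so t ≡ 5·8 = 40 ≡ 7 (mod 11).
    Then x = 4 + 9·7 = 67, valid modulo lcm(9, 11) = 99: x ≡ 67 (mod 99).
  Combine with x ≡ 1 (mod 5); new modulus lcm = 495.
    Write x = 67 + 99·t and substitute into x ≡ 1 (mod 5): 99·t ≡ 1 − 67 = -66 (mod 5).
    Reduce coefficients mod 5: 4·t ≡ 4 (mod 5).
    The inverse of 4 mod 5 is 4 (since 4·4 = 16 = 3·5 + 1), so t ≡ 4·4 = 16 ≡ 1 (mod 5).
    Then x = 67 + 99·1 = 166, valid modulo lcm(99, 5) = 495: x ≡ 166 (mod 495).
  Combine with x ≡ 2 (mod 4); new modulus lcm = 1980.
    Write x = 166 + 495·t and substitute into x ≡ 2 (mod 4): 495·t ≡ 2 − 166 = -164 (mod 4).
    Reduce coefficients mod 4: 3·t ≡ 0 (mod 4).
    The inverse of 3 mod 4 is 3 (since 3·3 = 9 = 2·4 + 1), so t ≡ 3·0 = 0 ≡ 0 (mod 4).
    Then x = 166 + 495·0 = 166, valid modulo lcm(495, 4) = 1980: x ≡ 166 (mod 1980).
  Combine with x ≡ 2 (mod 17); new modulus lcm = 33660.
    Write x = 166 + 1980·t and substitute into x ≡ 2 (mod 17): 1980·t ≡ 2 − 166 = -164 (mod 17).
    Reduce coefficients mod 17: 8·t ≡ 6 (mod 17).
    The inverse of 8 mod 17 is 15 (since 8·15 = 120 = 7·17 + 1), so t ≡ 15·6 = 90 ≡ 5 (mod 17).
    Then x = 166 + 1980·5 = 10066, valid modulo lcm(1980, 17) = 33660: x ≡ 10066 (mod 33660).
Verify against each original: 10066 mod 9 = 4, 10066 mod 11 = 1, 10066 mod 5 = 1, 10066 mod 4 = 2, 10066 mod 17 = 2.

x ≡ 10066 (mod 33660).


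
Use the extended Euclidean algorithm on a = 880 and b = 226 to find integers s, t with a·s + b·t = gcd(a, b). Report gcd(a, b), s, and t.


Euclidean algorithm on (880, 226) — divide until remainder is 0:
  880 = 3 · 226 + 202
  226 = 1 · 202 + 24
  202 = 8 · 24 + 10
  24 = 2 · 10 + 4
  10 = 2 · 4 + 2
  4 = 2 · 2 + 0
gcd(880, 226) = 2.
Track Bezout coefficients alongside the remainders: start with r₀ = 880 = a·1 + b·0 (s = 1, t = 0) and r₁ = 226 = a·0 + b·1 (s = 0, t = 1); each new remainder r_{k+1} = r_{k-1} − q_k·r_k inherits s_{k+1} = s_{k-1} − q_k·s_k, t_{k+1} = t_{k-1} − q_k·t_k, so r_k = a·s_k + b·t_k at every step:
  q = 3: r = 202, s = 1 − 3·0 = 1, t = 0 − 3·1 = -3  (check: 880·1 + 226·(-3) = 202)
  q = 1: r = 24, s = 0 − 1·1 = -1, t = 1 − 1·(-3) = 4  (check: 880·(-1) + 226·4 = 24)
  q = 8: r = 10, s = 1 − 8·(-1) = 9, t = -3 − 8·4 = -35  (check: 880·9 + 226·(-35) = 10)
  q = 2: r = 4, s = -1 − 2·9 = -19, t = 4 − 2·(-35) = 74  (check: 880·(-19) + 226·74 = 4)
  q = 2: r = 2, s = 9 − 2·(-19) = 47, t = -35 − 2·74 = -183  (check: 880·47 + 226·(-183) = 2)
The row with r = 2 (the gcd) gives the Bezout coefficients s = 47, t = -183.
Result: 880 · (47) + 226 · (-183) = 2.

gcd(880, 226) = 2; s = 47, t = -183 (check: 880·47 + 226·(-183) = 2).


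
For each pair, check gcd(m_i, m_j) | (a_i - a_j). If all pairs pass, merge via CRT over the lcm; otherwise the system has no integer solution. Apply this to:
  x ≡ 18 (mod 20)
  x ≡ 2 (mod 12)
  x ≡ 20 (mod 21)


Moduli 20, 12, 21 are not pairwise coprime, so CRT works modulo lcm(m_i) when all pairwise compatibility conditions hold.
Pairwise compatibility: gcd(m_i, m_j) must divide a_i - a_j for every pair.
Merge one congruence at a time:
  Start: x ≡ 18 (mod 20).
  Combine with x ≡ 2 (mod 12): gcd(20, 12) = 4; 2 - 18 = -16, which IS divisible by 4, so compatible.
    Write x = 18 + 20·t and substitute into x ≡ 2 (mod 12): 20·t ≡ 2 − 18 = -16 (mod 12).
    Divide the congruence (and modulus) by g = 4: 5·t ≡ -4 (mod 3).
    Reduce coefficients mod 3: 2·t ≡ 2 (mod 3).
    The inverse of 2 mod 3 is 2 (since 2·2 = 4 = 1·3 + 1), so t ≡ 2·2 = 4 ≡ 1 (mod 3).
    Then x = 18 + 20·1 = 38, valid modulo lcm(20, 12) = 60: x ≡ 38 (mod 60).
  Combine with x ≡ 20 (mod 21): gcd(60, 21) = 3; 20 - 38 = -18, which IS divisible by 3, so compatible.
    Write x = 38 + 60·t and substitute into x ≡ 20 (mod 21): 60·t ≡ 20 − 38 = -18 (mod 21).
    Divide the congruence (and modulus) by g = 3: 20·t ≡ -6 (mod 7).
    Reduce coefficients mod 7: 6·t ≡ 1 (mod 7).
    The inverse of 6 mod 7 is 6 (since 6·6 = 36 = 5·7 + 1), so t ≡ 6·1 = 6 ≡ 6 (mod 7).
    Then x = 38 + 60·6 = 398, valid modulo lcm(60, 21) = 420: x ≡ 398 (mod 420).
Verify: 398 mod 20 = 18, 398 mod 12 = 2, 398 mod 21 = 20.

x ≡ 398 (mod 420).


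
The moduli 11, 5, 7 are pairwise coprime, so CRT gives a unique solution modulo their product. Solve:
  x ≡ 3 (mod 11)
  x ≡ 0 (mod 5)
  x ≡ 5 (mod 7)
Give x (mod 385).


Moduli 11, 5, 7 are pairwise coprime; by CRT there is a unique solution modulo M = 11 · 5 · 7 = 385.
Solve pairwise, accumulating the modulus:
  Start with x ≡ 3 (mod 11).
  Combine with x ≡ 0 (mod 5): since gcd(11, 5) = 1, we get a unique residue mod 55.
    Write x = 3 + 11·t and substitute into x ≡ 0 (mod 5): 11·t ≡ 0 − 3 = -3 (mod 5).
    Reduce coefficients mod 5: 1·t ≡ 2 (mod 5).
    So t ≡ 2 (mod 5).
    Then x = 3 + 11·2 = 25, valid modulo lcm(11, 5) = 55: x ≡ 25 (mod 55).
  Combine with x ≡ 5 (mod 7): since gcd(55, 7) = 1, we get a unique residue mod 385.
    Write x = 25 + 55·t and substitute into x ≡ 5 (mod 7): 55·t ≡ 5 − 25 = -20 (mod 7).
    Reduce coefficients mod 7: 6·t ≡ 1 (mod 7).
    The inverse of 6 mod 7 is 6 (since 6·6 = 36 = 5·7 + 1), so t ≡ 6·1 = 6 ≡ 6 (mod 7).
    Then x = 25 + 55·6 = 355, valid modulo lcm(55, 7) = 385: x ≡ 355 (mod 385).
Verify: 355 mod 11 = 3 ✓, 355 mod 5 = 0 ✓, 355 mod 7 = 5 ✓.

x ≡ 355 (mod 385).


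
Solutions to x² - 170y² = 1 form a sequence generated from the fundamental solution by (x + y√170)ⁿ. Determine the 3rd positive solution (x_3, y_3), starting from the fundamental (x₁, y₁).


Step 1: Find the fundamental solution (x₁, y₁) of x² - 170y² = 1.
  Expand √170 as a continued fraction. a₀ = ⌊√170⌋ = 13; iterate m_{k+1} = d_k·a_k − m_k, d_{k+1} = (170 − m_{k+1}²)/d_k, a_{k+1} = ⌊(a₀ + m_{k+1})/d_{k+1}⌋ (starting m₀ = 0, d₀ = 1), with convergents p_k = a_k·p_{k-1} + p_{k-2}, q_k = a_k·q_{k-1} + q_{k-2} (p₋₁ = 1, q₋₁ = 0):
  k = 0: a₀ = 13; p₀/q₀ = 13/1; p₀² − 170·q₀² = 169 − 170 = -1.
  k = 1: m = 13, d = 1, a = ⌊(13 + 13)/1⌋ = 26; p/q = (26·13 + 1)/(26·1 + 0) = 339/26; p² − 170·q² = 114921 − 114920 = 1.
  The first convergent with p² − 170·q² = 1 gives the fundamental solution (x₁, y₁) = (339, 26).
Step 2: Apply the recurrence (x_{n+1}, y_{n+1}) = (x₁x_n + 170y₁y_n, x₁y_n + y₁x_n) repeatedly.
  From (x_1, y_1) = (339, 26): x_2 = 339·339 + 170·26·26 = 229841; y_2 = 339·26 + 26·339 = 17628.
  From (x_2, y_2) = (229841, 17628): x_3 = 339·229841 + 170·26·17628 = 155831859; y_3 = 339·17628 + 26·229841 = 11951758.
Step 3: Verify x_3² - 170·y_3² = 24283568279395881 - 24283568279395880 = 1 (should be 1). ✓

(x_1, y_1) = (339, 26); (x_3, y_3) = (155831859, 11951758).


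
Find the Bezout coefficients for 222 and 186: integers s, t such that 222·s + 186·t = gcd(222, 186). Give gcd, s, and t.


Euclidean algorithm on (222, 186) — divide until remainder is 0:
  222 = 1 · 186 + 36
  186 = 5 · 36 + 6
  36 = 6 · 6 + 0
gcd(222, 186) = 6.
Track Bezout coefficients alongside the remainders: start with r₀ = 222 = a·1 + b·0 (s = 1, t = 0) and r₁ = 186 = a·0 + b·1 (s = 0, t = 1); each new remainder r_{k+1} = r_{k-1} − q_k·r_k inherits s_{k+1} = s_{k-1} − q_k·s_k, t_{k+1} = t_{k-1} − q_k·t_k, so r_k = a·s_k + b·t_k at every step:
  q = 1: r = 36, s = 1 − 1·0 = 1, t = 0 − 1·1 = -1  (check: 222·1 + 186·(-1) = 36)
  q = 5: r = 6, s = 0 − 5·1 = -5, t = 1 − 5·(-1) = 6  (check: 222·(-5) + 186·6 = 6)
The row with r = 6 (the gcd) gives the Bezout coefficients s = -5, t = 6.
Result: 222 · (-5) + 186 · (6) = 6.

gcd(222, 186) = 6; s = -5, t = 6 (check: 222·(-5) + 186·6 = 6).


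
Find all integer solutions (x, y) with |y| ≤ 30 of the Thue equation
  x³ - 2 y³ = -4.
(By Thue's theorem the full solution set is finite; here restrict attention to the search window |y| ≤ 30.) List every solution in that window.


The equation is x³ - 2y³ = -4. For fixed y, x³ = 2·y³ − 4, so a solution requires the RHS to be a perfect cube.
Strategy: iterate y from -30 to 30, compute RHS = 2·y³ − 4, and check whether it is a (positive or negative) perfect cube.
Check small values of y:
  y = 0: RHS = -4 is not a perfect cube.
  y = 1: RHS = -2 is not a perfect cube.
  y = -1: RHS = -6 is not a perfect cube.
  y = 2: RHS = 12 is not a perfect cube.
  y = -2: RHS = -20 is not a perfect cube.
  y = 3: RHS = 50 is not a perfect cube.
  y = -3: RHS = -58 is not a perfect cube.
Continuing the search up to |y| = 30 finds no solutions either.
No (x, y) in the scanned range satisfies the equation.

No integer solutions with |y| ≤ 30.


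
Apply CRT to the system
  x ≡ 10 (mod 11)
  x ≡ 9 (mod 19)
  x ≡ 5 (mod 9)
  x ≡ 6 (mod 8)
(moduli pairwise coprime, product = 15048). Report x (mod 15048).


Product of moduli M = 11 · 19 · 9 · 8 = 15048.
Merge one congruence at a time:
  Start: x ≡ 10 (mod 11).
  Combine with x ≡ 9 (mod 19); new modulus lcm = 209.
    Write x = 10 + 11·t and substitute into x ≡ 9 (mod 19): 11·t ≡ 9 − 10 = -1 (mod 19).
    Reduce coefficients mod 19: 11·t ≡ 18 (mod 19).
    The inverse of 11 mod 19 is 7 (since 11·7 = 77 = 4·19 + 1), so t ≡ 7·18 = 126 ≡ 12 (mod 19).
    Then x = 10 + 11·12 = 142, valid modulo lcm(11, 19) = 209: x ≡ 142 (mod 209).
  Combine with x ≡ 5 (mod 9); new modulus lcm = 1881.
    Write x = 142 + 209·t and substitute into x ≡ 5 (mod 9): 209·t ≡ 5 − 142 = -137 (mod 9).
    Reduce coefficients mod 9: 2·t ≡ 7 (mod 9).
    The inverse of 2 mod 9 is 5 (since 2·5 = 10 = 1·9 + 1), so t ≡ 5·7 = 35 ≡ 8 (mod 9).
    Then x = 142 + 209·8 = 1814, valid modulo lcm(209, 9) = 1881: x ≡ 1814 (mod 1881).
  Combine with x ≡ 6 (mod 8); new modulus lcm = 15048.
    Write x = 1814 + 1881·t and substitute into x ≡ 6 (mod 8): 1881·t ≡ 6 − 1814 = -1808 (mod 8).
    Reduce coefficients mod 8: 1·t ≡ 0 (mod 8).
    So t ≡ 0 (mod 8).
    Then x = 1814 + 1881·0 = 1814, valid modulo lcm(1881, 8) = 15048: x ≡ 1814 (mod 15048).
Verify against each original: 1814 mod 11 = 10, 1814 mod 19 = 9, 1814 mod 9 = 5, 1814 mod 8 = 6.

x ≡ 1814 (mod 15048).


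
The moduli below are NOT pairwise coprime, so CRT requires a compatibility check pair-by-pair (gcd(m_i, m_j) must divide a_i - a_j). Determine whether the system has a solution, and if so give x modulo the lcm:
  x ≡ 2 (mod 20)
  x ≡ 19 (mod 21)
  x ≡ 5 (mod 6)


Moduli 20, 21, 6 are not pairwise coprime, so CRT works modulo lcm(m_i) when all pairwise compatibility conditions hold.
Pairwise compatibility: gcd(m_i, m_j) must divide a_i - a_j for every pair.
Merge one congruence at a time:
  Start: x ≡ 2 (mod 20).
  Combine with x ≡ 19 (mod 21): gcd(20, 21) = 1; 19 - 2 = 17, which IS divisible by 1, so compatible.
    Write x = 2 + 20·t and substitute into x ≡ 19 (mod 21): 20·t ≡ 19 − 2 = 17 (mod 21).
    The inverse of 20 mod 21 is 20 (since 20·20 = 400 = 19·21 + 1), so t ≡ 20·17 = 340 ≡ 4 (mod 21).
    Then x = 2 + 20·4 = 82, valid modulo lcm(20, 21) = 420: x ≡ 82 (mod 420).
  Combine with x ≡ 5 (mod 6): gcd(420, 6) = 6, and 5 - 82 = -77 is NOT divisible by 6.
    ⇒ system is inconsistent (no integer solution).

No solution (the system is inconsistent).


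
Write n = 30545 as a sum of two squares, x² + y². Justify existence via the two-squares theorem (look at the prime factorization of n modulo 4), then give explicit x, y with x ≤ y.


Step 1: Factor n = 30545 = 5 · 41 · 149.
Step 2: Check the mod-4 condition on each prime factor: 5 ≡ 1 (mod 4), exponent 1; 41 ≡ 1 (mod 4), exponent 1; 149 ≡ 1 (mod 4), exponent 1.
All primes ≡ 3 (mod 4) appear to even exponent (or don't appear), so by the two-squares theorem n IS expressible as a sum of two squares.
Step 3: Build a representation. Here n = 5 · 41 · 149 is a product of primes ≡ 1 (mod 4). Each prime p ≡ 1 (mod 4) is itself a sum of two squares; find a² by testing p − a² for a perfect square:
  5: 5 − 1² = 4 = 2² ⇒ 5 = 1² + 2².
  41: 41 − 1² = 40, 41 − 2² = 37, 41 − 3² = 32, 41 − 4² = 25 = 5² ⇒ 41 = 4² + 5².
  149: 149 − 1² = 148, 149 − 2² = 145, 149 − 3² = 140, 149 − 4² = 133, 149 − 5² = 124, 149 − 6² = 113, 149 − 7² = 100 = 10² ⇒ 149 = 7² + 10².
  Combine using the Brahmagupta–Fibonacci identity (a² + b²)(c² + d²) = (ac − bd)² + (ad + bc)² = (ac + bd)² + (ad − bc)²:
  5 · 41 = 205: from (1² + 2²)(4² + 5²), take (1·4 − 2·5, 1·5 + 2·4) = (4 − 10, 5 + 8) = (-6, 13); dropping signs (only squares matter) gives (6, 13); check 6² + 13² = 36 + 169 = 205 ✓.
  205 · 149 = 30545: from (6² + 13²)(7² + 10²), take (6·7 − 13·10, 6·10 + 13·7) = (42 − 130, 60 + 91) = (-88, 151); dropping signs (only squares matter) gives (88, 151); check 88² + 151² = 7744 + 22801 = 30545 ✓.
Step 4: Order so x ≤ y and verify: 88² + 151² = 7744 + 22801 = 30545 = n. ✓

n = 30545 = 88² + 151² (one valid representation with x ≤ y).


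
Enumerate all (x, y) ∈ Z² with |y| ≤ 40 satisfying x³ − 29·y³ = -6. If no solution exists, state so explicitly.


The equation is x³ - 29y³ = -6. For fixed y, x³ = 29·y³ − 6, so a solution requires the RHS to be a perfect cube.
Strategy: iterate y from -40 to 40, compute RHS = 29·y³ − 6, and check whether it is a (positive or negative) perfect cube.
Check small values of y:
  y = 0: RHS = -6 is not a perfect cube.
  y = 1: RHS = 23 is not a perfect cube.
  y = -1: RHS = -35 is not a perfect cube.
  y = 2: RHS = 226 is not a perfect cube.
  y = -2: RHS = -238 is not a perfect cube.
  y = 3: RHS = 777 is not a perfect cube.
  y = -3: RHS = -789 is not a perfect cube.
Continuing the search up to |y| = 40 finds no solutions either.
No (x, y) in the scanned range satisfies the equation.

No integer solutions with |y| ≤ 40.


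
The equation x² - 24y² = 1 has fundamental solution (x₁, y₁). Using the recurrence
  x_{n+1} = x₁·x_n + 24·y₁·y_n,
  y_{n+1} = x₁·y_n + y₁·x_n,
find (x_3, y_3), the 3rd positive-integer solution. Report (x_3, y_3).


Step 1: Find the fundamental solution (x₁, y₁) of x² - 24y² = 1.
  Expand √24 as a continued fraction. a₀ = ⌊√24⌋ = 4; iterate m_{k+1} = d_k·a_k − m_k, d_{k+1} = (24 − m_{k+1}²)/d_k, a_{k+1} = ⌊(a₀ + m_{k+1})/d_{k+1}⌋ (starting m₀ = 0, d₀ = 1), with convergents p_k = a_k·p_{k-1} + p_{k-2}, q_k = a_k·q_{k-1} + q_{k-2} (p₋₁ = 1, q₋₁ = 0):
  k = 0: a₀ = 4; p₀/q₀ = 4/1; p₀² − 24·q₀² = 16 − 24 = -8.
  k = 1: m = 4, d = 8, a = ⌊(4 + 4)/8⌋ = 1; p/q = (1·4 + 1)/(1·1 + 0) = 5/1; p² − 24·q² = 25 − 24 = 1.
  The first convergent with p² − 24·q² = 1 gives the fundamental solution (x₁, y₁) = (5, 1).
Step 2: Apply the recurrence (x_{n+1}, y_{n+1}) = (x₁x_n + 24y₁y_n, x₁y_n + y₁x_n) repeatedly.
  From (x_1, y_1) = (5, 1): x_2 = 5·5 + 24·1·1 = 49; y_2 = 5·1 + 1·5 = 10.
  From (x_2, y_2) = (49, 10): x_3 = 5·49 + 24·1·10 = 485; y_3 = 5·10 + 1·49 = 99.
Step 3: Verify x_3² - 24·y_3² = 235225 - 235224 = 1 (should be 1). ✓

(x_1, y_1) = (5, 1); (x_3, y_3) = (485, 99).


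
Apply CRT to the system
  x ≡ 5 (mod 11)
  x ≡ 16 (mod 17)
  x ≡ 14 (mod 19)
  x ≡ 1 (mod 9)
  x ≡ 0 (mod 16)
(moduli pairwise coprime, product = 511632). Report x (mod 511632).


Product of moduli M = 11 · 17 · 19 · 9 · 16 = 511632.
Merge one congruence at a time:
  Start: x ≡ 5 (mod 11).
  Combine with x ≡ 16 (mod 17); new modulus lcm = 187.
    Write x = 5 + 11·t and substitute into x ≡ 16 (mod 17): 11·t ≡ 16 − 5 = 11 (mod 17).
    The inverse of 11 mod 17 is 14 (since 11·14 = 154 = 9·17 + 1), so t ≡ 14·11 = 154 ≡ 1 (mod 17).
    Then x = 5 + 11·1 = 16, valid modulo lcm(11, 17) = 187: x ≡ 16 (mod 187).
  Combine with x ≡ 14 (mod 19); new modulus lcm = 3553.
    Write x = 16 + 187·t and substitute into x ≡ 14 (mod 19): 187·t ≡ 14 − 16 = -2 (mod 19).
    Reduce coefficients mod 19: 16·t ≡ 17 (mod 19).
    The inverse of 16 mod 19 is 6 (since 16·6 = 96 = 5·19 + 1), so t ≡ 6·17 = 102 ≡ 7 (mod 19).
    Then x = 16 + 187·7 = 1325, valid modulo lcm(187, 19) = 3553: x ≡ 1325 (mod 3553).
  Combine with x ≡ 1 (mod 9); new modulus lcm = 31977.
    Write x = 1325 + 3553·t and substitute into x ≡ 1 (mod 9): 3553·t ≡ 1 − 1325 = -1324 (mod 9).
    Reduce coefficients mod 9: 7·t ≡ 8 (mod 9).
    The inverse of 7 mod 9 is 4 (since 7·4 = 28 = 3·9 + 1), so t ≡ 4·8 = 32 ≡ 5 (mod 9).
    Then x = 1325 + 3553·5 = 19090, valid modulo lcm(3553, 9) = 31977: x ≡ 19090 (mod 31977).
  Combine with x ≡ 0 (mod 16); new modulus lcm = 511632.
    Write x = 19090 + 31977·t and substitute into x ≡ 0 (mod 16): 31977·t ≡ 0 − 19090 = -19090 (mod 16).
    Reduce coefficients mod 16: 9·t ≡ 14 (mod 16).
    The inverse of 9 mod 16 is 9 (since 9·9 = 81 = 5·16 + 1), so t ≡ 9·14 = 126 ≡ 14 (mod 16).
    Then x = 19090 + 31977·14 = 466768, valid modulo lcm(31977, 16) = 511632: x ≡ 466768 (mod 511632).
Verify against each original: 466768 mod 11 = 5, 466768 mod 17 = 16, 466768 mod 19 = 14, 466768 mod 9 = 1, 466768 mod 16 = 0.

x ≡ 466768 (mod 511632).


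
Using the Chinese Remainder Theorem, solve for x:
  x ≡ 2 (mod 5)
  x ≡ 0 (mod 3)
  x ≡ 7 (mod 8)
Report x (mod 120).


Moduli 5, 3, 8 are pairwise coprime; by CRT there is a unique solution modulo M = 5 · 3 · 8 = 120.
Solve pairwise, accumulating the modulus:
  Start with x ≡ 2 (mod 5).
  Combine with x ≡ 0 (mod 3): since gcd(5, 3) = 1, we get a unique residue mod 15.
    Write x = 2 + 5·t and substitute into x ≡ 0 (mod 3): 5·t ≡ 0 − 2 = -2 (mod 3).
    Reduce coefficients mod 3: 2·t ≡ 1 (mod 3).
    The inverse of 2 mod 3 is 2 (since 2·2 = 4 = 1·3 + 1), so t ≡ 2·1 = 2 ≡ 2 (mod 3).
    Then x = 2 + 5·2 = 12, valid modulo lcm(5, 3) = 15: x ≡ 12 (mod 15).
  Combine with x ≡ 7 (mod 8): since gcd(15, 8) = 1, we get a unique residue mod 120.
    Write x = 12 + 15·t and substitute into x ≡ 7 (mod 8): 15·t ≡ 7 − 12 = -5 (mod 8).
    Reduce coefficients mod 8: 7·t ≡ 3 (mod 8).
    The inverse of 7 mod 8 is 7 (since 7·7 = 49 = 6·8 + 1), so t ≡ 7·3 = 21 ≡ 5 (mod 8).
    Then x = 12 + 15·5 = 87, valid modulo lcm(15, 8) = 120: x ≡ 87 (mod 120).
Verify: 87 mod 5 = 2 ✓, 87 mod 3 = 0 ✓, 87 mod 8 = 7 ✓.

x ≡ 87 (mod 120).


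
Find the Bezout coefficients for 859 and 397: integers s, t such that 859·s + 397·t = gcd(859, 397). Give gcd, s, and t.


Euclidean algorithm on (859, 397) — divide until remainder is 0:
  859 = 2 · 397 + 65
  397 = 6 · 65 + 7
  65 = 9 · 7 + 2
  7 = 3 · 2 + 1
  2 = 2 · 1 + 0
gcd(859, 397) = 1.
Track Bezout coefficients alongside the remainders: start with r₀ = 859 = a·1 + b·0 (s = 1, t = 0) and r₁ = 397 = a·0 + b·1 (s = 0, t = 1); each new remainder r_{k+1} = r_{k-1} − q_k·r_k inherits s_{k+1} = s_{k-1} − q_k·s_k, t_{k+1} = t_{k-1} − q_k·t_k, so r_k = a·s_k + b·t_k at every step:
  q = 2: r = 65, s = 1 − 2·0 = 1, t = 0 − 2·1 = -2  (check: 859·1 + 397·(-2) = 65)
  q = 6: r = 7, s = 0 − 6·1 = -6, t = 1 − 6·(-2) = 13  (check: 859·(-6) + 397·13 = 7)
  q = 9: r = 2, s = 1 − 9·(-6) = 55, t = -2 − 9·13 = -119  (check: 859·55 + 397·(-119) = 2)
  q = 3: r = 1, s = -6 − 3·55 = -171, t = 13 − 3·(-119) = 370  (check: 859·(-171) + 397·370 = 1)
The row with r = 1 (the gcd) gives the Bezout coefficients s = -171, t = 370.
Result: 859 · (-171) + 397 · (370) = 1.

gcd(859, 397) = 1; s = -171, t = 370 (check: 859·(-171) + 397·370 = 1).


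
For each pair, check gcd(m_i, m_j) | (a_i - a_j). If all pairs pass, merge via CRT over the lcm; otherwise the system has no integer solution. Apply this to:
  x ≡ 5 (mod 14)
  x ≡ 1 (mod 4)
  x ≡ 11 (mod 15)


Moduli 14, 4, 15 are not pairwise coprime, so CRT works modulo lcm(m_i) when all pairwise compatibility conditions hold.
Pairwise compatibility: gcd(m_i, m_j) must divide a_i - a_j for every pair.
Merge one congruence at a time:
  Start: x ≡ 5 (mod 14).
  Combine with x ≡ 1 (mod 4): gcd(14, 4) = 2; 1 - 5 = -4, which IS divisible by 2, so compatible.
    Write x = 5 + 14·t and substitute into x ≡ 1 (mod 4): 14·t ≡ 1 − 5 = -4 (mod 4).
    Divide the congruence (and modulus) by g = 2: 7·t ≡ -2 (mod 2).
    Reduce coefficients mod 2: 1·t ≡ 0 (mod 2).
    So t ≡ 0 (mod 2).
    Then x = 5 + 14·0 = 5, valid modulo lcm(14, 4) = 28: x ≡ 5 (mod 28).
  Combine with x ≡ 11 (mod 15): gcd(28, 15) = 1; 11 - 5 = 6, which IS divisible by 1, so compatible.
    Write x = 5 + 28·t and substitute into x ≡ 11 (mod 15): 28·t ≡ 11 − 5 = 6 (mod 15).
    Reduce coefficients mod 15: 13·t ≡ 6 (mod 15).
    The inverse of 13 mod 15 is 7 (since 13·7 = 91 = 6·15 + 1), so t ≡ 7·6 = 42 ≡ 12 (mod 15).
    Then x = 5 + 28·12 = 341, valid modulo lcm(28, 15) = 420: x ≡ 341 (mod 420).
Verify: 341 mod 14 = 5, 341 mod 4 = 1, 341 mod 15 = 11.

x ≡ 341 (mod 420).


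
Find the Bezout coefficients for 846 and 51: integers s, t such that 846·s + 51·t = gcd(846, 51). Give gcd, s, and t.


Euclidean algorithm on (846, 51) — divide until remainder is 0:
  846 = 16 · 51 + 30
  51 = 1 · 30 + 21
  30 = 1 · 21 + 9
  21 = 2 · 9 + 3
  9 = 3 · 3 + 0
gcd(846, 51) = 3.
Track Bezout coefficients alongside the remainders: start with r₀ = 846 = a·1 + b·0 (s = 1, t = 0) and r₁ = 51 = a·0 + b·1 (s = 0, t = 1); each new remainder r_{k+1} = r_{k-1} − q_k·r_k inherits s_{k+1} = s_{k-1} − q_k·s_k, t_{k+1} = t_{k-1} − q_k·t_k, so r_k = a·s_k + b·t_k at every step:
  q = 16: r = 30, s = 1 − 16·0 = 1, t = 0 − 16·1 = -16  (check: 846·1 + 51·(-16) = 30)
  q = 1: r = 21, s = 0 − 1·1 = -1, t = 1 − 1·(-16) = 17  (check: 846·(-1) + 51·17 = 21)
  q = 1: r = 9, s = 1 − 1·(-1) = 2, t = -16 − 1·17 = -33  (check: 846·2 + 51·(-33) = 9)
  q = 2: r = 3, s = -1 − 2·2 = -5, t = 17 − 2·(-33) = 83  (check: 846·(-5) + 51·83 = 3)
The row with r = 3 (the gcd) gives the Bezout coefficients s = -5, t = 83.
Result: 846 · (-5) + 51 · (83) = 3.

gcd(846, 51) = 3; s = -5, t = 83 (check: 846·(-5) + 51·83 = 3).


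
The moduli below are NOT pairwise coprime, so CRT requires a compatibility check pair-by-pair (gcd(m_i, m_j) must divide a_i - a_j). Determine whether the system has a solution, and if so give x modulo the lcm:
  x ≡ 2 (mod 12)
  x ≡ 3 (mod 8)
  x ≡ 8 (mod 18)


Moduli 12, 8, 18 are not pairwise coprime, so CRT works modulo lcm(m_i) when all pairwise compatibility conditions hold.
Pairwise compatibility: gcd(m_i, m_j) must divide a_i - a_j for every pair.
Merge one congruence at a time:
  Start: x ≡ 2 (mod 12).
  Combine with x ≡ 3 (mod 8): gcd(12, 8) = 4, and 3 - 2 = 1 is NOT divisible by 4.
    ⇒ system is inconsistent (no integer solution).

No solution (the system is inconsistent).


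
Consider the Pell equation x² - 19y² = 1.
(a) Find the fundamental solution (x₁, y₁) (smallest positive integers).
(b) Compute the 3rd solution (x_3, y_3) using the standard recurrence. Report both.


Step 1: Find the fundamental solution (x₁, y₁) of x² - 19y² = 1.
  Expand √19 as a continued fraction. a₀ = ⌊√19⌋ = 4; iterate m_{k+1} = d_k·a_k − m_k, d_{k+1} = (19 − m_{k+1}²)/d_k, a_{k+1} = ⌊(a₀ + m_{k+1})/d_{k+1}⌋ (starting m₀ = 0, d₀ = 1), with convergents p_k = a_k·p_{k-1} + p_{k-2}, q_k = a_k·q_{k-1} + q_{k-2} (p₋₁ = 1, q₋₁ = 0):
  k = 0: a₀ = 4; p₀/q₀ = 4/1; p₀² − 19·q₀² = 16 − 19 = -3.
  k = 1: m = 4, d = 3, a = ⌊(4 + 4)/3⌋ = 2; p/q = (2·4 + 1)/(2·1 + 0) = 9/2; p² − 19·q² = 81 − 76 = 5.
  k = 2: m = 2, d = 5, a = ⌊(4 + 2)/5⌋ = 1; p/q = (1·9 + 4)/(1·2 + 1) = 13/3; p² − 19·q² = 169 − 171 = -2.
  k = 3: m = 3, d = 2, a = ⌊(4 + 3)/2⌋ = 3; p/q = (3·13 + 9)/(3·3 + 2) = 48/11; p² − 19·q² = 2304 − 2299 = 5.
  k = 4: m = 3, d = 5, a = ⌊(4 + 3)/5⌋ = 1; p/q = (1·48 + 13)/(1·11 + 3) = 61/14; p² − 19·q² = 3721 − 3724 = -3.
  k = 5: m = 2, d = 3, a = ⌊(4 + 2)/3⌋ = 2; p/q = (2·61 + 48)/(2·14 + 11) = 170/39; p² − 19·q² = 28900 − 28899 = 1.
  The first convergent with p² − 19·q² = 1 gives the fundamental solution (x₁, y₁) = (170, 39).
Step 2: Apply the recurrence (x_{n+1}, y_{n+1}) = (x₁x_n + 19y₁y_n, x₁y_n + y₁x_n) repeatedly.
  From (x_1, y_1) = (170, 39): x_2 = 170·170 + 19·39·39 = 57799; y_2 = 170·39 + 39·170 = 13260.
  From (x_2, y_2) = (57799, 13260): x_3 = 170·57799 + 19·39·13260 = 19651490; y_3 = 170·13260 + 39·57799 = 4508361.
Step 3: Verify x_3² - 19·y_3² = 386181059220100 - 386181059220099 = 1 (should be 1). ✓

(x_1, y_1) = (170, 39); (x_3, y_3) = (19651490, 4508361).


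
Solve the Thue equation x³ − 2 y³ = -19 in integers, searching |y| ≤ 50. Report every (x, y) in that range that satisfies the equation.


The equation is x³ - 2y³ = -19. For fixed y, x³ = 2·y³ − 19, so a solution requires the RHS to be a perfect cube.
Strategy: iterate y from -50 to 50, compute RHS = 2·y³ − 19, and check whether it is a (positive or negative) perfect cube.
Check small values of y:
  y = 0: RHS = -19 is not a perfect cube.
  y = 1: RHS = -17 is not a perfect cube.
  y = -1: RHS = -21 is not a perfect cube.
  y = 2: RHS = -3 is not a perfect cube.
  y = -2: RHS = -35 is not a perfect cube.
  y = 3: RHS = 35 is not a perfect cube.
  y = -3: RHS = -73 is not a perfect cube.
Continuing the search up to |y| = 50 finds no solutions either.
No (x, y) in the scanned range satisfies the equation.

No integer solutions with |y| ≤ 50.


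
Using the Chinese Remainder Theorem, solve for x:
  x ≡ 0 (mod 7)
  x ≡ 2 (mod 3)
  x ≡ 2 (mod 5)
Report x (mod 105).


Moduli 7, 3, 5 are pairwise coprime; by CRT there is a unique solution modulo M = 7 · 3 · 5 = 105.
Solve pairwise, accumulating the modulus:
  Start with x ≡ 0 (mod 7).
  Combine with x ≡ 2 (mod 3): since gcd(7, 3) = 1, we get a unique residue mod 21.
    Write x = 0 + 7·t and substitute into x ≡ 2 (mod 3): 7·t ≡ 2 − 0 = 2 (mod 3).
    Reduce coefficients mod 3: 1·t ≡ 2 (mod 3).
    So t ≡ 2 (mod 3).
    Then x = 0 + 7·2 = 14, valid modulo lcm(7, 3) = 21: x ≡ 14 (mod 21).
  Combine with x ≡ 2 (mod 5): since gcd(21, 5) = 1, we get a unique residue mod 105.
    Write x = 14 + 21·t and substitute into x ≡ 2 (mod 5): 21·t ≡ 2 − 14 = -12 (mod 5).
    Reduce coefficients mod 5: 1·t ≡ 3 (mod 5).
    So t ≡ 3 (mod 5).
    Then x = 14 + 21·3 = 77, valid modulo lcm(21, 5) = 105: x ≡ 77 (mod 105).
Verify: 77 mod 7 = 0 ✓, 77 mod 3 = 2 ✓, 77 mod 5 = 2 ✓.

x ≡ 77 (mod 105).


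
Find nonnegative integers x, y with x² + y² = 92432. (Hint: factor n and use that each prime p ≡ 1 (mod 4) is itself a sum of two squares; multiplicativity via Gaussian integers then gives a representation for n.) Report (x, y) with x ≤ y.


Step 1: Factor n = 92432 = 2^4 · 53 · 109.
Step 2: Check the mod-4 condition on each prime factor: 2 = 2 (special); 53 ≡ 1 (mod 4), exponent 1; 109 ≡ 1 (mod 4), exponent 1.
All primes ≡ 3 (mod 4) appear to even exponent (or don't appear), so by the two-squares theorem n IS expressible as a sum of two squares.
Step 3: Build a representation. Group n = k² · m with k = 4 and m = 53 · 109 = 5777 (a product of primes ≡ 1 (mod 4)); a representation of m scales to one of n via (k·x)² + (k·y)² = k²(x² + y²). Each prime p ≡ 1 (mod 4) is itself a sum of two squares; find a² by testing p − a² for a perfect square:
  53: 53 − 1² = 52, 53 − 2² = 49 = 7² ⇒ 53 = 2² + 7².
  109: 109 − 1² = 108, 109 − 2² = 105, 109 − 3² = 100 = 10² ⇒ 109 = 3² + 10².
  Combine using the Brahmagupta–Fibonacci identity (a² + b²)(c² + d²) = (ac − bd)² + (ad + bc)² = (ac + bd)² + (ad − bc)²:
  53 · 109 = 5777: from (2² + 7²)(3² + 10²), take (2·3 − 7·10, 2·10 + 7·3) = (6 − 70, 20 + 21) = (-64, 41); dropping signs (only squares matter) gives (64, 41); check 64² + 41² = 4096 + 1681 = 5777 ✓.
  Scale by k = 4: (4·64, 4·41) = (256, 164).
Step 4: Order so x ≤ y and verify: 164² + 256² = 26896 + 65536 = 92432 = n. ✓

n = 92432 = 164² + 256² (one valid representation with x ≤ y).


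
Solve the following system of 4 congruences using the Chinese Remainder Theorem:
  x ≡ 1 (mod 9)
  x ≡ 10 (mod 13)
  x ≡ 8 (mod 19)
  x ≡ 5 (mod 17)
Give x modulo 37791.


Product of moduli M = 9 · 13 · 19 · 17 = 37791.
Merge one congruence at a time:
  Start: x ≡ 1 (mod 9).
  Combine with x ≡ 10 (mod 13); new modulus lcm = 117.
    Write x = 1 + 9·t and substitute into x ≡ 10 (mod 13): 9·t ≡ 10 − 1 = 9 (mod 13).
    The inverse of 9 mod 13 is 3 (since 9·3 = 27 = 2·13 + 1), so t ≡ 3·9 = 27 ≡ 1 (mod 13).
    Then x = 1 + 9·1 = 10, valid modulo lcm(9, 13) = 117: x ≡ 10 (mod 117).
  Combine with x ≡ 8 (mod 19); new modulus lcm = 2223.
    Write x = 10 + 117·t and substitute into x ≡ 8 (mod 19): 117·t ≡ 8 − 10 = -2 (mod 19).
    Reduce coefficients mod 19: 3·t ≡ 17 (mod 19).
    The inverse of 3 mod 19 is 13 (since 3·13 = 39 = 2·19 + 1), so t ≡ 13·17 = 221 ≡ 12 (mod 19).
    Then x = 10 + 117·12 = 1414, valid modulo lcm(117, 19) = 2223: x ≡ 1414 (mod 2223).
  Combine with x ≡ 5 (mod 17); new modulus lcm = 37791.
    Write x = 1414 + 2223·t and substitute into x ≡ 5 (mod 17): 2223·t ≡ 5 − 1414 = -1409 (mod 17).
    Reduce coefficients mod 17: 13·t ≡ 2 (mod 17).
    The inverse of 13 mod 17 is 4 (since 13·4 = 52 = 3·17 + 1), so t ≡ 4·2 = 8 ≡ 8 (mod 17).
    Then x = 1414 + 2223·8 = 19198, valid modulo lcm(2223, 17) = 37791: x ≡ 19198 (mod 37791).
Verify against each original: 19198 mod 9 = 1, 19198 mod 13 = 10, 19198 mod 19 = 8, 19198 mod 17 = 5.

x ≡ 19198 (mod 37791).


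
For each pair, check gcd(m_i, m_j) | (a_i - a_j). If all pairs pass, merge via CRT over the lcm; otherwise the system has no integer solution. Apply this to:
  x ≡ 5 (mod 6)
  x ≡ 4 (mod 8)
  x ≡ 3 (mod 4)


Moduli 6, 8, 4 are not pairwise coprime, so CRT works modulo lcm(m_i) when all pairwise compatibility conditions hold.
Pairwise compatibility: gcd(m_i, m_j) must divide a_i - a_j for every pair.
Merge one congruence at a time:
  Start: x ≡ 5 (mod 6).
  Combine with x ≡ 4 (mod 8): gcd(6, 8) = 2, and 4 - 5 = -1 is NOT divisible by 2.
    ⇒ system is inconsistent (no integer solution).

No solution (the system is inconsistent).


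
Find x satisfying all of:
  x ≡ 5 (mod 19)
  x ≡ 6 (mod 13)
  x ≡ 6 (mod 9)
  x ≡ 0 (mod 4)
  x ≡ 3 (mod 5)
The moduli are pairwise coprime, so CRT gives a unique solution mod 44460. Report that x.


Product of moduli M = 19 · 13 · 9 · 4 · 5 = 44460.
Merge one congruence at a time:
  Start: x ≡ 5 (mod 19).
  Combine with x ≡ 6 (mod 13); new modulus lcm = 247.
    Write x = 5 + 19·t and substitute into x ≡ 6 (mod 13): 19·t ≡ 6 − 5 = 1 (mod 13).
    Reduce coefficients mod 13: 6·t ≡ 1 (mod 13).
    The inverse of 6 mod 13 is 11 (since 6·11 = 66 = 5·13 + 1), so t ≡ 11·1 = 11 ≡ 11 (mod 13).
    Then x = 5 + 19·11 = 214, valid modulo lcm(19, 13) = 247: x ≡ 214 (mod 247).
  Combine with x ≡ 6 (mod 9); new modulus lcm = 2223.
    Write x = 214 + 247·t and substitute into x ≡ 6 (mod 9): 247·t ≡ 6 − 214 = -208 (mod 9).
    Reduce coefficients mod 9: 4·t ≡ 8 (mod 9).
    The inverse of 4 mod 9 is 7 (since 4·7 = 28 = 3·9 + 1), so t ≡ 7·8 = 56 ≡ 2 (mod 9).
    Then x = 214 + 247·2 = 708, valid modulo lcm(247, 9) = 2223: x ≡ 708 (mod 2223).
  Combine with x ≡ 0 (mod 4); new modulus lcm = 8892.
    Write x = 708 + 2223·t and substitute into x ≡ 0 (mod 4): 2223·t ≡ 0 − 708 = -708 (mod 4).
    Reduce coefficients mod 4: 3·t ≡ 0 (mod 4).
    The inverse of 3 mod 4 is 3 (since 3·3 = 9 = 2·4 + 1), so t ≡ 3·0 = 0 ≡ 0 (mod 4).
    Then x = 708 + 2223·0 = 708, valid modulo lcm(2223, 4) = 8892: x ≡ 708 (mod 8892).
  Combine with x ≡ 3 (mod 5); new modulus lcm = 44460.
    Write x = 708 + 8892·t and substitute into x ≡ 3 (mod 5): 8892·t ≡ 3 − 708 = -705 (mod 5).
    Reduce coefficients mod 5: 2·t ≡ 0 (mod 5).
    The inverse of 2 mod 5 is 3 (since 2·3 = 6 = 1·5 + 1), so t ≡ 3·0 = 0 ≡ 0 (mod 5).
    Then x = 708 + 8892·0 = 708, valid modulo lcm(8892, 5) = 44460: x ≡ 708 (mod 44460).
Verify against each original: 708 mod 19 = 5, 708 mod 13 = 6, 708 mod 9 = 6, 708 mod 4 = 0, 708 mod 5 = 3.

x ≡ 708 (mod 44460).


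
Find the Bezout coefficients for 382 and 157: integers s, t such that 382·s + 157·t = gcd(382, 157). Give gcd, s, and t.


Euclidean algorithm on (382, 157) — divide until remainder is 0:
  382 = 2 · 157 + 68
  157 = 2 · 68 + 21
  68 = 3 · 21 + 5
  21 = 4 · 5 + 1
  5 = 5 · 1 + 0
gcd(382, 157) = 1.
Track Bezout coefficients alongside the remainders: start with r₀ = 382 = a·1 + b·0 (s = 1, t = 0) and r₁ = 157 = a·0 + b·1 (s = 0, t = 1); each new remainder r_{k+1} = r_{k-1} − q_k·r_k inherits s_{k+1} = s_{k-1} − q_k·s_k, t_{k+1} = t_{k-1} − q_k·t_k, so r_k = a·s_k + b·t_k at every step:
  q = 2: r = 68, s = 1 − 2·0 = 1, t = 0 − 2·1 = -2  (check: 382·1 + 157·(-2) = 68)
  q = 2: r = 21, s = 0 − 2·1 = -2, t = 1 − 2·(-2) = 5  (check: 382·(-2) + 157·5 = 21)
  q = 3: r = 5, s = 1 − 3·(-2) = 7, t = -2 − 3·5 = -17  (check: 382·7 + 157·(-17) = 5)
  q = 4: r = 1, s = -2 − 4·7 = -30, t = 5 − 4·(-17) = 73  (check: 382·(-30) + 157·73 = 1)
The row with r = 1 (the gcd) gives the Bezout coefficients s = -30, t = 73.
Result: 382 · (-30) + 157 · (73) = 1.

gcd(382, 157) = 1; s = -30, t = 73 (check: 382·(-30) + 157·73 = 1).


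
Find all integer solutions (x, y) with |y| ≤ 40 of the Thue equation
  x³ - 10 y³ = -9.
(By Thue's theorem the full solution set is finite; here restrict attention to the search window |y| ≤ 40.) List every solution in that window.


The equation is x³ - 10y³ = -9. For fixed y, x³ = 10·y³ − 9, so a solution requires the RHS to be a perfect cube.
Strategy: iterate y from -40 to 40, compute RHS = 10·y³ − 9, and check whether it is a (positive or negative) perfect cube.
Check small values of y:
  y = 0: RHS = -9 is not a perfect cube.
  y = 1: RHS = 1 = (1)³ ⇒ x = 1 works.
  y = -1: RHS = -19 is not a perfect cube.
  y = 2: RHS = 71 is not a perfect cube.
  y = -2: RHS = -89 is not a perfect cube.
  y = 3: RHS = 261 is not a perfect cube.
  y = -3: RHS = -279 is not a perfect cube.
Continuing the search up to |y| = 40 finds no further solutions beyond those listed.
Collected solutions: (1, 1).

Solutions (with |y| ≤ 40): (1, 1).


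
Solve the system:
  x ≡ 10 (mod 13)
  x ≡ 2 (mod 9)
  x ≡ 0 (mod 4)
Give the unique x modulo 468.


Moduli 13, 9, 4 are pairwise coprime; by CRT there is a unique solution modulo M = 13 · 9 · 4 = 468.
Solve pairwise, accumulating the modulus:
  Start with x ≡ 10 (mod 13).
  Combine with x ≡ 2 (mod 9): since gcd(13, 9) = 1, we get a unique residue mod 117.
    Write x = 10 + 13·t and substitute into x ≡ 2 (mod 9): 13·t ≡ 2 − 10 = -8 (mod 9).
    Reduce coefficients mod 9: 4·t ≡ 1 (mod 9).
    The inverse of 4 mod 9 is 7 (since 4·7 = 28 = 3·9 + 1), so t ≡ 7·1 = 7 ≡ 7 (mod 9).
    Then x = 10 + 13·7 = 101, valid modulo lcm(13, 9) = 117: x ≡ 101 (mod 117).
  Combine with x ≡ 0 (mod 4): since gcd(117, 4) = 1, we get a unique residue mod 468.
    Write x = 101 + 117·t and substitute into x ≡ 0 (mod 4): 117·t ≡ 0 − 101 = -101 (mod 4).
    Reduce coefficients mod 4: 1·t ≡ 3 (mod 4).
    So t ≡ 3 (mod 4).
    Then x = 101 + 117·3 = 452, valid modulo lcm(117, 4) = 468: x ≡ 452 (mod 468).
Verify: 452 mod 13 = 10 ✓, 452 mod 9 = 2 ✓, 452 mod 4 = 0 ✓.

x ≡ 452 (mod 468).


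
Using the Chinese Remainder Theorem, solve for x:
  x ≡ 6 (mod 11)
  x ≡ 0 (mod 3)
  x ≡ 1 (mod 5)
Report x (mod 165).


Moduli 11, 3, 5 are pairwise coprime; by CRT there is a unique solution modulo M = 11 · 3 · 5 = 165.
Solve pairwise, accumulating the modulus:
  Start with x ≡ 6 (mod 11).
  Combine with x ≡ 0 (mod 3): since gcd(11, 3) = 1, we get a unique residue mod 33.
    Write x = 6 + 11·t and substitute into x ≡ 0 (mod 3): 11·t ≡ 0 − 6 = -6 (mod 3).
    Reduce coefficients mod 3: 2·t ≡ 0 (mod 3).
    The inverse of 2 mod 3 is 2 (since 2·2 = 4 = 1·3 + 1), so t ≡ 2·0 = 0 ≡ 0 (mod 3).
    Then x = 6 + 11·0 = 6, valid modulo lcm(11, 3) = 33: x ≡ 6 (mod 33).
  Combine with x ≡ 1 (mod 5): since gcd(33, 5) = 1, we get a unique residue mod 165.
    Write x = 6 + 33·t and substitute into x ≡ 1 (mod 5): 33·t ≡ 1 − 6 = -5 (mod 5).
    Reduce coefficients mod 5: 3·t ≡ 0 (mod 5).
    The inverse of 3 mod 5 is 2 (since 3·2 = 6 = 1·5 + 1), so t ≡ 2·0 = 0 ≡ 0 (mod 5).
    Then x = 6 + 33·0 = 6, valid modulo lcm(33, 5) = 165: x ≡ 6 (mod 165).
Verify: 6 mod 11 = 6 ✓, 6 mod 3 = 0 ✓, 6 mod 5 = 1 ✓.

x ≡ 6 (mod 165).


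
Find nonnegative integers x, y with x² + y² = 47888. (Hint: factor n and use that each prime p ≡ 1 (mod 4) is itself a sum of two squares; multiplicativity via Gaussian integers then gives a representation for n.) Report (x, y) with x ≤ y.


Step 1: Factor n = 47888 = 2^4 · 41 · 73.
Step 2: Check the mod-4 condition on each prime factor: 2 = 2 (special); 41 ≡ 1 (mod 4), exponent 1; 73 ≡ 1 (mod 4), exponent 1.
All primes ≡ 3 (mod 4) appear to even exponent (or don't appear), so by the two-squares theorem n IS expressible as a sum of two squares.
Step 3: Build a representation. Group n = k² · m with k = 4 and m = 41 · 73 = 2993 (a product of primes ≡ 1 (mod 4)); a representation of m scales to one of n via (k·x)² + (k·y)² = k²(x² + y²). Each prime p ≡ 1 (mod 4) is itself a sum of two squares; find a² by testing p − a² for a perfect square:
  41: 41 − 1² = 40, 41 − 2² = 37, 41 − 3² = 32, 41 − 4² = 25 = 5² ⇒ 41 = 4² + 5².
  73: 73 − 1² = 72, 73 − 2² = 69, 73 − 3² = 64 = 8² ⇒ 73 = 3² + 8².
  Combine using the Brahmagupta–Fibonacci identity (a² + b²)(c² + d²) = (ac − bd)² + (ad + bc)² = (ac + bd)² + (ad − bc)²:
  41 · 73 = 2993: from (4² + 5²)(3² + 8²), take (4·3 − 5·8, 4·8 + 5·3) = (12 − 40, 32 + 15) = (-28, 47); dropping signs (only squares matter) gives (28, 47); check 28² + 47² = 784 + 2209 = 2993 ✓.
  Scale by k = 4: (4·28, 4·47) = (112, 188).
Step 4: Order so x ≤ y and verify: 112² + 188² = 12544 + 35344 = 47888 = n. ✓

n = 47888 = 112² + 188² (one valid representation with x ≤ y).
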